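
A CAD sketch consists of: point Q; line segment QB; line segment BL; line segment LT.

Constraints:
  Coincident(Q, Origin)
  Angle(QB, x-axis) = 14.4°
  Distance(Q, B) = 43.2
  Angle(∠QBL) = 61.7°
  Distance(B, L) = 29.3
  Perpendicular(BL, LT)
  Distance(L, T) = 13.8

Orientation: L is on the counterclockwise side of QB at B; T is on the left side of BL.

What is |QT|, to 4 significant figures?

25.79

Q is at the origin; QB runs at 14.4° with length 43.2, so B = 43.2·(cos 14.4°, sin 14.4°) = (41.84, 10.74). ∠QBL = 61.7°, so BL runs at 14.4° + (180° − 61.7°) = 132.7° from the x-axis; with |BL| = 29.3, L = B + 29.3·(cos 132.7°, sin 132.7°) = (21.97, 32.28). The perpendicularity gives LT at right angles to BL; with |LT| = 13.8 on the left of BL, T = L + 13.8·(-0.7349, -0.6782) = (11.83, 22.92). Then |QT| = |T − Q| = 25.79.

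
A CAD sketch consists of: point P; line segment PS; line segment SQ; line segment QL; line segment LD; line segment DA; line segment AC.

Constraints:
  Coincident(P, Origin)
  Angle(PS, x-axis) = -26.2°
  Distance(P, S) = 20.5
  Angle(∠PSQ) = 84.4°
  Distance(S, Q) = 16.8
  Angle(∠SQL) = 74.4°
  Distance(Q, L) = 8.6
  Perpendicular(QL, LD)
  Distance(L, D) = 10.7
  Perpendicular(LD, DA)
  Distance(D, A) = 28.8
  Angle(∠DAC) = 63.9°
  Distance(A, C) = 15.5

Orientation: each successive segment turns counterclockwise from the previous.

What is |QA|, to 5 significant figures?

22.859

P is at the origin; PS runs at -26.2° with length 20.5, so S = (18.394, -9.0509). ∠PSQ = 84.4° gives SQ at 69.400° from the x-axis; with |SQ| = 16.8, Q = (24.305, 6.6749). ∠SQL = 74.4° gives QL at 175.00° from the x-axis; with |QL| = 8.6, L = (15.737, 7.4245). QL is perpendicular to LD, so LD runs at -95.000°; with |LD| = 10.7, D = (14.805, -3.2348). LD is perpendicular to DA, so DA runs at -5.0000°; with |DA| = 28.8, A = (43.495, -5.7449). Then |QA| = |A − Q| = 22.859.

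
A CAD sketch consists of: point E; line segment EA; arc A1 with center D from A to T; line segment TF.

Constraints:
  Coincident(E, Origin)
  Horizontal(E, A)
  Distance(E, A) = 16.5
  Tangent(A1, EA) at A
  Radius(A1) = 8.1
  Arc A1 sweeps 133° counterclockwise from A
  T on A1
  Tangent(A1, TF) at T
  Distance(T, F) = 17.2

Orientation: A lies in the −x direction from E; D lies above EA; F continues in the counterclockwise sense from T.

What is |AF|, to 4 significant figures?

26.84

E is at the origin; E and A share the same y with |EA| = 16.5 and A on the −x side, so A = (-16.50, 0.000). Since A1 is tangent to EA there, DA ⟂ EA, so D = A + (0, 8.1) = (-16.50, 8.100). On A1, A sits at bearing -90° from D; a 133° counterclockwise sweep puts T at bearing 43°, so T = D + 8.1·(cos 43°, sin 43°) = (-10.58, 13.62). A1 meets TF tangentially, so DT is at right angles to TF, so TF runs along (−sin 43°, cos 43°); with |TF| = 17.2, F = (-22.31, 26.20). Then |AF| = |F − A| = 26.84.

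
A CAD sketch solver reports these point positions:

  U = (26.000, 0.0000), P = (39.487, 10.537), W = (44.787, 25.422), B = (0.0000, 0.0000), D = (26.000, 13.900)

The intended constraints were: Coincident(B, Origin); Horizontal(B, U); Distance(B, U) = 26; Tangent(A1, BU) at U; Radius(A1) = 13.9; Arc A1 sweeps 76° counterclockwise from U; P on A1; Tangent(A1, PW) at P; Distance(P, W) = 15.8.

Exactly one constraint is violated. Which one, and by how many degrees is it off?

Tangent(A1, PW) at P — off by 5.60°.

B = (0.00, 0.00) ✓; B.y = 0.00, U.y = 0.00 ✓; |BU| = 26.00 ✓; ∠(DU, UB) = 90.00° ✓; |DU| = 13.90 ✓; bearing(D→P) − bearing(D→U) = 76.00° ✓; |DP| = 13.90 ✓; ∠(DP, PW) = 95.60° ✗; |PW| = 15.80 ✓.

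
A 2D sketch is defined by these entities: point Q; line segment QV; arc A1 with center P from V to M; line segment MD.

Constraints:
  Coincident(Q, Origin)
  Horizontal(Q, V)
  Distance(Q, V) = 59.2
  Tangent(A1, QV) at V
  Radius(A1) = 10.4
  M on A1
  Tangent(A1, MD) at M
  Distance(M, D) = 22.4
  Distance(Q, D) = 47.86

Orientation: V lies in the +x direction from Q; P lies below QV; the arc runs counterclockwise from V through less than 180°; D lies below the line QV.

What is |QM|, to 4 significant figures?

50.17

Checks: |QV| = 59.20 ✓; |PM| = 10.40 ✓; ∠(PM, MD) = 90.00° ✓; |MD| = 22.40 ✓; |QD| = 47.86 ✓.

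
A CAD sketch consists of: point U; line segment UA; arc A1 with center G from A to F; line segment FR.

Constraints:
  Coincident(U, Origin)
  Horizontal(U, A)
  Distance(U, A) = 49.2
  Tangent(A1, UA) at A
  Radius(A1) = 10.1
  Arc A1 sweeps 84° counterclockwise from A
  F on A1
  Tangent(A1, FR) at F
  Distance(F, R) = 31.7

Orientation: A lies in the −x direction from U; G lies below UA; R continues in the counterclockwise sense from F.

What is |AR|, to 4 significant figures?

42.71

On A1, A sits at bearing 90° from G; an 84° counterclockwise sweep puts F at bearing 174°, so F = G + 10.1·(cos 174°, sin 174°) = (-59.24, -9.044). A1 meets FR tangentially, so GF is at right angles to FR, so FR runs along (−sin 174°, cos 174°); with |FR| = 31.7, R = (-62.56, -40.57). Then |AR| = |R − A| = 42.71.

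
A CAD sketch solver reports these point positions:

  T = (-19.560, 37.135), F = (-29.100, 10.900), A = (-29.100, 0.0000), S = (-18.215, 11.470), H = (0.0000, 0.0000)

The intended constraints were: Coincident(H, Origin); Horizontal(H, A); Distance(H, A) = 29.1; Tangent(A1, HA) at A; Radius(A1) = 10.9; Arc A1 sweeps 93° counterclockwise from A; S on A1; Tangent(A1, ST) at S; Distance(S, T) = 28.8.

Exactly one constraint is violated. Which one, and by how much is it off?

Distance(S, T) = 28.8 — off by 3.10.

H = (0.00, 0.00) ✓; H.y = 0.00, A.y = 0.00 ✓; |HA| = 29.10 ✓; ∠(FA, AH) = 90.00° ✓; |FA| = 10.90 ✓; bearing(F→S) − bearing(F→A) = 93.00° ✓; |FS| = 10.90 ✓; ∠(FS, ST) = 90.00° ✓; |ST| = 25.70 ✗.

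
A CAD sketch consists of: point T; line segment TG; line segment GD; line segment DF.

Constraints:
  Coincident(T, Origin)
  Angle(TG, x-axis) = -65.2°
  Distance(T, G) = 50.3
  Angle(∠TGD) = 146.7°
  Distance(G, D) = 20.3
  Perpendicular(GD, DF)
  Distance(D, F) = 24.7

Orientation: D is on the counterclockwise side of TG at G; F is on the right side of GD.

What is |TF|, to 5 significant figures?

81.384

T is at the origin; TG runs at -65.2° with length 50.3, so G = 50.3·(cos -65.2°, sin -65.2°) = (21.098, -45.661). ∠TGD = 146.7°, so GD runs at -65.2° + (180° − 146.7°) = -31.900° from the x-axis; with |GD| = 20.3, D = G + 20.3·(cos -31.900°, sin -31.900°) = (38.333, -56.389). GD is perpendicular to DF; with |DF| = 24.7 on the right of GD, F = D + 24.7·(-0.52844, -0.84897) = (25.280, -77.358). Then |TF| = |F − T| = 81.384.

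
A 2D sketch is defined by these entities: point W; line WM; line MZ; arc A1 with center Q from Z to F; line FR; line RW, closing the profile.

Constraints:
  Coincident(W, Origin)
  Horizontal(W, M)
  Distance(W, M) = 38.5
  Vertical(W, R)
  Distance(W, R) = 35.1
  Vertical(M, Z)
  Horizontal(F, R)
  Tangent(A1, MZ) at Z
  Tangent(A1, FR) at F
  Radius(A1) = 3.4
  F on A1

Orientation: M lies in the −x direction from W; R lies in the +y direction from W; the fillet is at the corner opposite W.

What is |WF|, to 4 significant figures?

49.64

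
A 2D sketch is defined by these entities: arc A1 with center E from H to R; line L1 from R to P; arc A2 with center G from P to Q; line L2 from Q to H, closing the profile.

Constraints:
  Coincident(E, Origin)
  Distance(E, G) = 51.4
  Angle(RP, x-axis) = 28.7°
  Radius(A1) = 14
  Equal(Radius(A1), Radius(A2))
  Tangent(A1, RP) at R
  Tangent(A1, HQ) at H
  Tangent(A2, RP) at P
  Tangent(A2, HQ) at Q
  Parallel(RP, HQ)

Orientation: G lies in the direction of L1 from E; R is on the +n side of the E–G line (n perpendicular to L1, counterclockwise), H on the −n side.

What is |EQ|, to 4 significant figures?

53.27

The slot axis is L1's direction at 28.7°, so u = (cos 28.7°, sin 28.7°) = (0.8771, 0.4802) and n = (−sin 28.7°, cos 28.7°) = (-0.4802, 0.8771). E is at the origin and G lies 51.4 along u from E, so G = 51.4·u = (45.09, 24.68). Tangency of A1 to both parallel lines with radius 14.0 puts R and H at E ± 14.0·n: R = (-6.723, 12.28), H = (6.723, -12.28). Equal radii place P and Q the same way about G: P = G + 14.0·n = (38.36, 36.96), Q = G − 14.0·n = (51.81, 12.40). Then |EQ| = |Q − E| = 53.27.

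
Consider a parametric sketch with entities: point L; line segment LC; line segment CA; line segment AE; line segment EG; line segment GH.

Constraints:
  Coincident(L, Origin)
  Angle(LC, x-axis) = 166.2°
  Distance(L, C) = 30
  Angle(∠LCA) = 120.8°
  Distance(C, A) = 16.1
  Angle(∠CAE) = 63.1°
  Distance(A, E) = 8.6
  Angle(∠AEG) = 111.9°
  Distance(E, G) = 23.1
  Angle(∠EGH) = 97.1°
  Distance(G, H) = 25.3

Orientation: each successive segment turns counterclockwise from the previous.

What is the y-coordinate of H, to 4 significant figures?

29.29

L is at the origin; LC runs at 166.2° with length 30.0, so C = (-29.13, 7.156). ∠LCA = 120.8° gives CA at -134.6° from the x-axis; with |CA| = 16.1, A = (-40.44, -4.308). ∠CAE = 63.1° gives AE at -17.70° from the x-axis; with |AE| = 8.6, E = (-32.25, -6.922). ∠AEG = 111.9° gives EG at 50.40° from the x-axis; with |EG| = 23.1, G = (-17.52, 10.88). ∠EGH = 97.1° gives GH at 133.3° from the x-axis; with |GH| = 25.3, H = (-34.87, 29.29). So H.y = 29.29.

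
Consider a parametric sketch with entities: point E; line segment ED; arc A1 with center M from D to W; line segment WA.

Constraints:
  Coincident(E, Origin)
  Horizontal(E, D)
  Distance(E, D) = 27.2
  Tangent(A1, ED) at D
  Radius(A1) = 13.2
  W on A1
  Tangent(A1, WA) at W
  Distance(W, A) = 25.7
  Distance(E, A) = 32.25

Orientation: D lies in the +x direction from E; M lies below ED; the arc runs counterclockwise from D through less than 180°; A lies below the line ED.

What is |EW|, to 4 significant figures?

17.07

E is at the origin; E and D share the same y with |ED| = 27.2 and D on the +x side, so D = (27.20, 0.000). A1 meets ED tangentially, so MD is at right angles to ED, so M = D + (0, -13.2) = (27.20, -13.20). Since MW ⟂ WA (tangency), |MA| = √(13.2² + 25.7²) = 28.89 regardless of where W sits on A1. So A lies on both circle(E, 32.25) and circle(M, 28.89); the below-ED intersection is A = (5.126, -31.84). W is the foot of the tangent from A: W = (15.02, -8.120).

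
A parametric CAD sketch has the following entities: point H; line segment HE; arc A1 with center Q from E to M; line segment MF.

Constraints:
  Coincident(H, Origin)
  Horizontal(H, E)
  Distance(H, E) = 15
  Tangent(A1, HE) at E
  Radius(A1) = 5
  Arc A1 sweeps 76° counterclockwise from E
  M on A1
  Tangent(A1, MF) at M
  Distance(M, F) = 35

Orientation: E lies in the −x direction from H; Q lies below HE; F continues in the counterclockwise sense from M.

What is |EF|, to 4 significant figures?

40.03

On A1, E sits at bearing 90° from Q; a 76° counterclockwise sweep puts M at bearing 166°, so M = Q + 5.0·(cos 166°, sin 166°) = (-19.85, -3.790). Since A1 is tangent to MF there, QM ⟂ MF, so MF runs along (−sin 166°, cos 166°); with |MF| = 35.0, F = (-28.32, -37.75). Then |EF| = |F − E| = 40.03.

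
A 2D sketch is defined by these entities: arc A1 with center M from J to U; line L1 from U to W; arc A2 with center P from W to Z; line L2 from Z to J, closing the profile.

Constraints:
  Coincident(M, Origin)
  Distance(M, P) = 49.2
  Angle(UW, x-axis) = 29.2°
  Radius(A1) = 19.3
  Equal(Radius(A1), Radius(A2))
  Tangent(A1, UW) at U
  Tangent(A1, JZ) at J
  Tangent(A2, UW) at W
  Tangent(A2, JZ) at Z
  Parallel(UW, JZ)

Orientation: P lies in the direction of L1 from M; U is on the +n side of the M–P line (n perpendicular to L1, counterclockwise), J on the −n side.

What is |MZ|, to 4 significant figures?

52.85

The slot axis is L1's direction at 29.2°, so u = (cos 29.2°, sin 29.2°) = (0.8729, 0.4879) and n = (−sin 29.2°, cos 29.2°) = (-0.4879, 0.8729). M is at the origin and P lies 49.2 along u from M, so P = 49.2·u = (42.95, 24.00). Tangency of A1 to both parallel lines with radius 19.3 puts U and J at M ± 19.3·n: U = (-9.416, 16.85), J = (9.416, -16.85). Equal radii place W and Z the same way about P: W = P + 19.3·n = (33.53, 40.85), Z = P − 19.3·n = (52.36, 7.155). Then |MZ| = |Z − M| = 52.85.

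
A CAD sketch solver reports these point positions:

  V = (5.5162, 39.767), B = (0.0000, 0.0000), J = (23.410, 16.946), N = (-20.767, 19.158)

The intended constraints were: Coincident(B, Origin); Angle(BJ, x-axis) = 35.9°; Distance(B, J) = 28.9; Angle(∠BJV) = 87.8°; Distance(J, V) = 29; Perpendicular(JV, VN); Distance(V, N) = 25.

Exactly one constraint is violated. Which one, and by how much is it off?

Distance(V, N) = 25 — off by 8.40.

B = (0.00, 0.00) ✓; BJ at 35.90° ✓; |BJ| = 28.90 ✓; ∠BJV = 87.80° ✓; |JV| = 29.00 ✓; ∠(JV, VN) = 90.00° ✓; |VN| = 33.40 ✗.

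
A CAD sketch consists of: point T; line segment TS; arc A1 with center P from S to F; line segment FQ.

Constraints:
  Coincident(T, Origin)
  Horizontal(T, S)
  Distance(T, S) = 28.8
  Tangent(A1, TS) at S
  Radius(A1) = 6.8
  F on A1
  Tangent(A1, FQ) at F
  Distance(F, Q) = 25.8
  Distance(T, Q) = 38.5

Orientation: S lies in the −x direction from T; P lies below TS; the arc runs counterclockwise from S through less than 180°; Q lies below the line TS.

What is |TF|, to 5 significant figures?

36.102

Checks: |PF| = 6.800 ✓; ∠(PF, FQ) = 90.00° ✓; |FQ| = 25.80 ✓; |TQ| = 38.50 ✓.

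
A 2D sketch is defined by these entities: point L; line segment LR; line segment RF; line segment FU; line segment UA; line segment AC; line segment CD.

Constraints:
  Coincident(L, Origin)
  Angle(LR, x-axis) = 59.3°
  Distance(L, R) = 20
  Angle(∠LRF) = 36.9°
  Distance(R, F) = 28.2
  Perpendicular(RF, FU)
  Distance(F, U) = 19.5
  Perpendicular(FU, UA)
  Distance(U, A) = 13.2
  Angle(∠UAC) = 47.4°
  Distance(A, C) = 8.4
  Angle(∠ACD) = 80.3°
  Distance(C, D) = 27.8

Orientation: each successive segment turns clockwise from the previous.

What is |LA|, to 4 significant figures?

7.557

RF is perpendicular to FU, so FU runs at -173.8°; with |FU| = 19.5, U = (-6.130, -12.94). The perpendicularity gives UA at right angles to FU, so UA runs at 96.20°; with |UA| = 13.2, A = (-7.555, 0.1788). Then |LA| = |A − L| = 7.557.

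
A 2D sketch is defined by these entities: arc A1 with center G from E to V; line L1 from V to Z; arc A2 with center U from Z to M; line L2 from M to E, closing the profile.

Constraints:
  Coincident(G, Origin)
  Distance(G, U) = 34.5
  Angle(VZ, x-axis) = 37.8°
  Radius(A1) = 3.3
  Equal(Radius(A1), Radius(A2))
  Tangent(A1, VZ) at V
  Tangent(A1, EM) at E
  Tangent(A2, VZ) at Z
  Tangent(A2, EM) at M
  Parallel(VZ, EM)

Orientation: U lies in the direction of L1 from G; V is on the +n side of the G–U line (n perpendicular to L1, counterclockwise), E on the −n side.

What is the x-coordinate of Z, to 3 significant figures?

25.2

Tangency of A1 to both parallel lines with radius 3.3 puts V and E at G ± 3.3·n: V = (-2.02, 2.61), E = (2.02, -2.61). Equal radii place Z and M the same way about U: Z = U + 3.3·n = (25.2, 23.8), M = U − 3.3·n = (29.3, 18.5). So Z.x = 25.2.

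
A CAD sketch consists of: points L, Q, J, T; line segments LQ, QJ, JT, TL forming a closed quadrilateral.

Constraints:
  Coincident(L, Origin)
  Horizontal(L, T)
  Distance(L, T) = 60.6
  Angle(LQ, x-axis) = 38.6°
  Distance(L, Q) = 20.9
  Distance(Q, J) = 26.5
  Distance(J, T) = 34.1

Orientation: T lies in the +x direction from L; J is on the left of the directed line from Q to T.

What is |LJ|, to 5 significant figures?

47.285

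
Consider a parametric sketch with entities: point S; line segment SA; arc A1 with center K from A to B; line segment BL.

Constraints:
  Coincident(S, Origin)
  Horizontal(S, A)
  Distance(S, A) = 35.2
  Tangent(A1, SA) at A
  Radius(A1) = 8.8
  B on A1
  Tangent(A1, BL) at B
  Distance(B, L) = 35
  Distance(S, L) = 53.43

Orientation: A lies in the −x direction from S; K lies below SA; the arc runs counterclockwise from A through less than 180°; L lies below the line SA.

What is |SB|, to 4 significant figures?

45.00

Checks: |KB| = 8.800 ✓; ∠(KB, BL) = 90.00° ✓; |BL| = 35.00 ✓; |SL| = 53.43 ✓.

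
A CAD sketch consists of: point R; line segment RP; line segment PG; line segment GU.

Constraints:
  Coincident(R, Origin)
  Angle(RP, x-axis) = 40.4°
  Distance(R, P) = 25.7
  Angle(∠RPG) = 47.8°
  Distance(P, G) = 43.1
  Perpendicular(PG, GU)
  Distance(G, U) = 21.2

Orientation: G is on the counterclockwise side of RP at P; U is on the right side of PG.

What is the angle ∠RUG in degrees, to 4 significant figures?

32.70°

R is at the origin; RP runs at 40.4° with length 25.7, so P = 25.7·(cos 40.4°, sin 40.4°) = (19.57, 16.66). ∠RPG = 47.8°, so PG runs at 40.4° + (180° − 47.8°) = 172.6° from the x-axis; with |PG| = 43.1, G = P + 43.1·(cos 172.6°, sin 172.6°) = (-23.17, 22.21). PG ⟂ GU; with |GU| = 21.2 on the right of PG, U = G + 21.2·(0.1288, 0.9917) = (-20.44, 43.23). Then cos ∠RUG = UR·UG / (|UR||UG|), giving 32.70°.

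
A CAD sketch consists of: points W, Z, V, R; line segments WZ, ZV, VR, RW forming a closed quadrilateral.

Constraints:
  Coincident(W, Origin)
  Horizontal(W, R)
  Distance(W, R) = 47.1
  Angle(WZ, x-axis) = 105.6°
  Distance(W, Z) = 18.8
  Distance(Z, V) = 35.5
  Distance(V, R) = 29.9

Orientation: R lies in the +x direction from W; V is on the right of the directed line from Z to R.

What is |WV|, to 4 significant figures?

20.30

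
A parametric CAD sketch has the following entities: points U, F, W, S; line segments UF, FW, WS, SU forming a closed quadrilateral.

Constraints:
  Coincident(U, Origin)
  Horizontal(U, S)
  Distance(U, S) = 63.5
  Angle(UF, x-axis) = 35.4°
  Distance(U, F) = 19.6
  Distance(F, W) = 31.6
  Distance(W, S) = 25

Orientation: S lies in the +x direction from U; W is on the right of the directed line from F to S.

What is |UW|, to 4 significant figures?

41.16

U is at the origin; U and S share the same y with |US| = 63.5 and S in +x, so S = (63.5, 0). UF runs at 35.4° with |UF| = 19.6, so F = (15.98, 11.35). W is determined by |FW| = 31.6 and |WS| = 25.0 together: it lies at the intersection of circle(F, 31.6) and circle(S, 25.0). With |FS| = 48.86, the foot of the radical line on FS is 28.25 from F and the perpendicular offset is √(31.6² − 28.25²) = 14.15. Taking the right-of-FS solution: W = (40.17, -8.977).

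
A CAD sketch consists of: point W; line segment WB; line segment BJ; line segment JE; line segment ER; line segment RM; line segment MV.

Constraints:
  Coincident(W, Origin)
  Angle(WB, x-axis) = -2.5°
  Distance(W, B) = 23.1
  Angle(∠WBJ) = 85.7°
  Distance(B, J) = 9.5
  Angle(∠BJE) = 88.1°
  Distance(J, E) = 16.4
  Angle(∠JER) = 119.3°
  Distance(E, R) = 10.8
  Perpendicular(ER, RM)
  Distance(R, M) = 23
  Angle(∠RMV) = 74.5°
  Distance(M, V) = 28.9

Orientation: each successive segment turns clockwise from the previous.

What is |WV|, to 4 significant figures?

31.97

The perpendicularity gives RM at right angles to ER, so RM runs at 20.60°; with |RM| = 23.0, M = (23.47, 10.24). ∠RMV = 74.5° gives MV at -84.90° from the x-axis; with |MV| = 28.9, V = (26.04, -18.54). Then |WV| = |V − W| = 31.97.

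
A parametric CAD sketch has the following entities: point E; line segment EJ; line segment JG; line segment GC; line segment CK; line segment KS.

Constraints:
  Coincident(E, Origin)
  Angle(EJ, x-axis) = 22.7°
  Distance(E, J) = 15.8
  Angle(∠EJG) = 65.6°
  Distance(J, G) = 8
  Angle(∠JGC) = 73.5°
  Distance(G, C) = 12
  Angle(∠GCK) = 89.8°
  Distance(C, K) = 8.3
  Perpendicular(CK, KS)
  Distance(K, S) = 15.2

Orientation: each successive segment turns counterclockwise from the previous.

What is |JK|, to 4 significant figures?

9.719

E is at the origin; EJ runs at 22.7° with length 15.8, so J = (14.58, 6.097). ∠EJG = 65.6° gives JG at 137.1° from the x-axis; with |JG| = 8.0, G = (8.716, 11.54). ∠JGC = 73.5° gives GC at -116.4° from the x-axis; with |GC| = 12.0, C = (3.380, 0.7945). ∠GCK = 89.8° gives CK at -26.20° from the x-axis; with |CK| = 8.3, K = (10.83, -2.870). Then |JK| = |K − J| = 9.719.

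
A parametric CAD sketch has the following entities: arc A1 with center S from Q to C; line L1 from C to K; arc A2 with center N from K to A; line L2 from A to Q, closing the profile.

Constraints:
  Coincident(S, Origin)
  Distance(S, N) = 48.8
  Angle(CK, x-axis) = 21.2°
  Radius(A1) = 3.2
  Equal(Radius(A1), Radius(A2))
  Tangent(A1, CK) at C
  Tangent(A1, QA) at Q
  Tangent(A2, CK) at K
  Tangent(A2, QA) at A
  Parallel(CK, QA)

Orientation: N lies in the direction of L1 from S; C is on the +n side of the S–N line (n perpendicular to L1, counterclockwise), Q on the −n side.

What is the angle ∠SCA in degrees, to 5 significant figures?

82.528°

The slot axis is L1's direction at 21.2°, so u = (cos 21.2°, sin 21.2°) = (0.93232, 0.36162) and n = (−sin 21.2°, cos 21.2°) = (-0.36162, 0.93232). S is at the origin and N lies 48.8 along u from S, so N = 48.8·u = (45.497, 17.647). Tangency of A1 to both parallel lines with radius 3.2 puts C and Q at S ± 3.2·n: C = (-1.1572, 2.9834), Q = (1.1572, -2.9834). Equal radii place K and A the same way about N: K = N + 3.2·n = (44.340, 20.631), A = N − 3.2·n = (46.655, 14.664). Then cos ∠SCA = CS·CA / (|CS||CA|), giving 82.528°.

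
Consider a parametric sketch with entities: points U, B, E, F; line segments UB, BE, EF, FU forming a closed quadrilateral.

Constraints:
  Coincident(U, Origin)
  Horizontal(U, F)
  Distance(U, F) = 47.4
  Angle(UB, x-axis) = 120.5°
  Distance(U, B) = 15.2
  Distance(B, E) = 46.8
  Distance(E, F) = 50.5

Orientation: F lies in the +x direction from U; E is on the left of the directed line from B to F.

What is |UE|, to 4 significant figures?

52.50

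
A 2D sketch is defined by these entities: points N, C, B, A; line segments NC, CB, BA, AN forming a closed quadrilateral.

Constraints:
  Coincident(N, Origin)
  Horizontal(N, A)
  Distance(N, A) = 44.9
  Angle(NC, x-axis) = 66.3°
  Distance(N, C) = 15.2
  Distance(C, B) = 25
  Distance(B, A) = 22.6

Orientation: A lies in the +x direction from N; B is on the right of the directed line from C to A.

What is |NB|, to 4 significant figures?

23.27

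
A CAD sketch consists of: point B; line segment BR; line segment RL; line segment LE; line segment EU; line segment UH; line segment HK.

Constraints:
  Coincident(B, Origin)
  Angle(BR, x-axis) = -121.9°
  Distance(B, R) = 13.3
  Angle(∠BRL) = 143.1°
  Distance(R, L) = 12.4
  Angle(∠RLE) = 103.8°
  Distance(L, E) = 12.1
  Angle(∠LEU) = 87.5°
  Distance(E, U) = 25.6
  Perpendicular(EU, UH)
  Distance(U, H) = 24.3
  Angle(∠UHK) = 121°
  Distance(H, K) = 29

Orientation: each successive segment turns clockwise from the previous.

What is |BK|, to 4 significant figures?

38.75

B is at the origin; BR runs at -121.9° with length 13.3, so R = (-7.028, -11.29). ∠BRL = 143.1° gives RL at -158.8° from the x-axis; with |RL| = 12.4, L = (-18.59, -15.78). ∠RLE = 103.8° gives LE at 125.0° from the x-axis; with |LE| = 12.1, E = (-25.53, -5.864). ∠LEU = 87.5° gives EU at 32.50° from the x-axis; with |EU| = 25.6, U = (-3.938, 7.891). EU is perpendicular to UH, so UH runs at -57.50°; with |UH| = 24.3, H = (9.118, -12.60). ∠UHK = 121.0° gives HK at -116.5° from the x-axis; with |HK| = 29.0, K = (-3.822, -38.56). Then |BK| = |K − B| = 38.75.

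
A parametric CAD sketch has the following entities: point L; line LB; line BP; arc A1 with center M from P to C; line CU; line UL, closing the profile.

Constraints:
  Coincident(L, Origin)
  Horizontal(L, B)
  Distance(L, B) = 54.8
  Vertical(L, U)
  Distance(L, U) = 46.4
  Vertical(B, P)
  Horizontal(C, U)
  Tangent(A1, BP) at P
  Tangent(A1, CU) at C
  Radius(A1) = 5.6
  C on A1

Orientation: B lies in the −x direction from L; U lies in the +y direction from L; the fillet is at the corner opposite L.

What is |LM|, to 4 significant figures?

63.92

L is at the origin; LB is horizontal with |LB| = 54.8 and B on the −x side, so B = (-54.80, 0.000). L and U share the same x with |LU| = 46.4 and U on the +y side, so U = (0.000, 46.40). The virtual corner opposite L is at (-54.80, 46.40). The tangent condition forces MP to be normal to BP and the tangent condition forces MC to be normal to CU, with radius 5.6, so the center M sits 5.6 in from both sides at M = (-49.20, 40.80). Then |LM| = |M − L| = 63.92.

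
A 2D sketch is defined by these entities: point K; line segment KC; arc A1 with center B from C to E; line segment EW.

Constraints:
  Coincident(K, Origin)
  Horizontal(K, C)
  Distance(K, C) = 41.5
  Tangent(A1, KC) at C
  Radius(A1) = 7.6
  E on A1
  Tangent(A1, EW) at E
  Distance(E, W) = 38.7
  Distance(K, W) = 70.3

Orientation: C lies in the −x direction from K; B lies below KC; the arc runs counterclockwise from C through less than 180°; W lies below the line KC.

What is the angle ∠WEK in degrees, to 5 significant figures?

105.07°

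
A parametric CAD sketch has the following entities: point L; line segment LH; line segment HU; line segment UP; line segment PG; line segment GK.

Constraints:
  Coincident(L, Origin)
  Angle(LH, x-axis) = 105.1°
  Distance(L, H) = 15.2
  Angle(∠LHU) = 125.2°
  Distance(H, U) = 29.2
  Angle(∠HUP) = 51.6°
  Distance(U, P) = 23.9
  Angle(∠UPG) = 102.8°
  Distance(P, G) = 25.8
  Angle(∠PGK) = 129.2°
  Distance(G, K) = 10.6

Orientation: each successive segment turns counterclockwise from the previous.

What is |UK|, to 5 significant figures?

40.696

L is at the origin; LH runs at 105.1° with length 15.2, so H = (-3.9597, 14.675). ∠LHU = 125.2° gives HU at 159.90° from the x-axis; with |HU| = 29.2, U = (-31.381, 24.710). ∠HUP = 51.6° gives UP at -71.700° from the x-axis; with |UP| = 23.9, P = (-23.877, 2.0188). ∠UPG = 102.8° gives PG at 5.5000° from the x-axis; with |PG| = 25.8, G = (1.8044, 4.4916). ∠PGK = 129.2° gives GK at 56.300° from the x-axis; with |GK| = 10.6, K = (7.6858, 13.310). Then |UK| = |K − U| = 40.696.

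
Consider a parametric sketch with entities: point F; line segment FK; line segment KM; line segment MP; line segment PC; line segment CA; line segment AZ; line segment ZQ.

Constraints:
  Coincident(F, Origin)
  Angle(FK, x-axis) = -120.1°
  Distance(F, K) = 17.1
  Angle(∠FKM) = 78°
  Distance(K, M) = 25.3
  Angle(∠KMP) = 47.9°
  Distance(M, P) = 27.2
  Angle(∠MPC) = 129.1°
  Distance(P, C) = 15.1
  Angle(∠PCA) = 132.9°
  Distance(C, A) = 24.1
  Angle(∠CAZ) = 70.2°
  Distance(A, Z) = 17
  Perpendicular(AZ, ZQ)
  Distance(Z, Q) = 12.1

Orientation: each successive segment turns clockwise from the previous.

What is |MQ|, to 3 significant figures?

29.4

F is at the origin; FK runs at -120.1° with length 17.1, so K = (-8.58, -14.8). ∠FKM = 78.0° gives KM at 138° from the x-axis; with |KM| = 25.3, M = (-27.3, 2.17). ∠KMP = 47.9° gives MP at 5.80° from the x-axis; with |MP| = 27.2, P = (-0.287, 4.92). ∠MPC = 129.1° gives PC at -45.1° from the x-axis; with |PC| = 15.1, C = (10.4, -5.78). ∠PCA = 132.9° gives CA at -92.2° from the x-axis; with |CA| = 24.1, A = (9.45, -29.9). ∠CAZ = 70.2° gives AZ at 158° from the x-axis; with |AZ| = 17.0, Z = (-6.32, -23.5). AZ ⟂ ZQ, so ZQ runs at 68.0°; with |ZQ| = 12.1, Q = (-1.78, -12.3). Then |MQ| = |Q − M| = 29.4.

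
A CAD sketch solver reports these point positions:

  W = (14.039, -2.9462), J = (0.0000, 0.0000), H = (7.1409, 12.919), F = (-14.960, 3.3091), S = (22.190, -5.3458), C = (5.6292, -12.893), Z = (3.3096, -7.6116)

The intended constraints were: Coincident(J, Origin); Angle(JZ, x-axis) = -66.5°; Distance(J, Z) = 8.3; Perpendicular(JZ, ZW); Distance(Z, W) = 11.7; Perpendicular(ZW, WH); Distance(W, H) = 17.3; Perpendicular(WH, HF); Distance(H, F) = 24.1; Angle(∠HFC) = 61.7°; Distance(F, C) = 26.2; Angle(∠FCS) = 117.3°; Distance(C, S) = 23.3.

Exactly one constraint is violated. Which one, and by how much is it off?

Distance(C, S) = 23.3 — off by 5.10.

J = (0.00, 0.00) ✓; JZ at -66.50° ✓; |JZ| = 8.300 ✓; ∠(JZ, ZW) = 90.00° ✓; |ZW| = 11.70 ✓; ∠(ZW, WH) = 90.00° ✓; |WH| = 17.30 ✓; ∠(WH, HF) = 90.00° ✓; |HF| = 24.10 ✓; ∠HFC = 61.70° ✓; |FC| = 26.20 ✓; ∠FCS = 117.3° ✓; |CS| = 18.20 ✗.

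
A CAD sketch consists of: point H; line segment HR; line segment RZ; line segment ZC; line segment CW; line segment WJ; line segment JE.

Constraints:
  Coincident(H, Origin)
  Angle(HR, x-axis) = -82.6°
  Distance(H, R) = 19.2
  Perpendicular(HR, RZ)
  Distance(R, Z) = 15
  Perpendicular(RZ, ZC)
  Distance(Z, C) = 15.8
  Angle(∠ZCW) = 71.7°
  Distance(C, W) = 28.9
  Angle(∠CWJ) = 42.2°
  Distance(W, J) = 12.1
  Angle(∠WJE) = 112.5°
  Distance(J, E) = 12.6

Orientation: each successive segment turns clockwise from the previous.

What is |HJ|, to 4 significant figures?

17.43

H is at the origin; HR runs at -82.6° with length 19.2, so R = (2.473, -19.04). The perpendicularity gives RZ at right angles to HR, so RZ runs at -172.6°; with |RZ| = 15.0, Z = (-12.40, -20.97). RZ is perpendicular to ZC, so ZC runs at 97.40°; with |ZC| = 15.8, C = (-14.44, -5.304). ∠ZCW = 71.7° gives CW at -10.90° from the x-axis; with |CW| = 28.9, W = (13.94, -10.77). ∠CWJ = 42.2° gives WJ at -148.7° from the x-axis; with |WJ| = 12.1, J = (3.602, -17.05). Then |HJ| = |J − H| = 17.43.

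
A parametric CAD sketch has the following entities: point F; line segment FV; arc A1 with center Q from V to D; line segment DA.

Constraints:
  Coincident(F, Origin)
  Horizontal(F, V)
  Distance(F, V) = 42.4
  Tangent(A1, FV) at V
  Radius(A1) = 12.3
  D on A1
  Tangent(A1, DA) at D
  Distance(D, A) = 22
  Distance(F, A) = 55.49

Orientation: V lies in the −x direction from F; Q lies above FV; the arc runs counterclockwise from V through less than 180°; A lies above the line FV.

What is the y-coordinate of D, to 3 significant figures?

17.7

Checks: |FV| = 42.40 ✓; ∠(QV, VF) = 90.00° ✓; |QV| = 12.30 ✓; |QD| = 12.30 ✓; ∠(QD, DA) = 90.00° ✓; |DA| = 22.00 ✓; |FA| = 55.49 ✓.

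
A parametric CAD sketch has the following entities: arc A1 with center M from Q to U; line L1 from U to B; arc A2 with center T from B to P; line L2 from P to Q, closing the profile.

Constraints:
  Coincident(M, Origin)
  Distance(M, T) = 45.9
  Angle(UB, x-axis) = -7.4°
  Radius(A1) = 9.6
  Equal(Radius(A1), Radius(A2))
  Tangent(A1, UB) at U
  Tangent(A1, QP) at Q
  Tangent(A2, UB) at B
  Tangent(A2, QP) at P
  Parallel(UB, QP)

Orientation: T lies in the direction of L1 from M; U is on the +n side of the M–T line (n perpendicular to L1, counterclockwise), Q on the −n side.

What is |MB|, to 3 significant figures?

46.9

The slot axis is L1's direction at -7.4°, so u = (cos -7.4°, sin -7.4°) = (0.992, -0.129) and n = (−sin -7.4°, cos -7.4°) = (0.129, 0.992). M is at the origin and T lies 45.9 along u from M, so T = 45.9·u = (45.5, -5.91). Tangency of A1 to both parallel lines with radius 9.6 puts U and Q at M ± 9.6·n: U = (1.24, 9.52), Q = (-1.24, -9.52). Equal radii place B and P the same way about T: B = T + 9.6·n = (46.8, 3.61), P = T − 9.6·n = (44.3, -15.4). Then |MB| = |B − M| = 46.9.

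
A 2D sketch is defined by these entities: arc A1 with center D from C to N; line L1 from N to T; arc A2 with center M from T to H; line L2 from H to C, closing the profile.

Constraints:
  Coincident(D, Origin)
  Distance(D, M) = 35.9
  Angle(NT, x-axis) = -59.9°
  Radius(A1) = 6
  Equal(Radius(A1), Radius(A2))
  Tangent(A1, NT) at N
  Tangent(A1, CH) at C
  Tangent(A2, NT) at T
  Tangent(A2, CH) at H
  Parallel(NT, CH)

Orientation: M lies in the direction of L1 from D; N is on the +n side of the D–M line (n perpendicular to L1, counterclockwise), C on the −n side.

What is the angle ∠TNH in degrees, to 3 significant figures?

18.5°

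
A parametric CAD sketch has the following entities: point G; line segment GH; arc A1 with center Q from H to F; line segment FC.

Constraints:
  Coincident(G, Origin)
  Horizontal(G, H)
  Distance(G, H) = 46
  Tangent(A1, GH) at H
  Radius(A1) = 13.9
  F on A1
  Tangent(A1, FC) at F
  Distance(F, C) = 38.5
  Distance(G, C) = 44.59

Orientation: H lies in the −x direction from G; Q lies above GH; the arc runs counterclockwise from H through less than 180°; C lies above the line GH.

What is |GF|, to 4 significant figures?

34.49

G is at the origin; GH is horizontal with |GH| = 46.0 and H on the −x side, so H = (-46.00, 0.000). Since A1 is tangent to GH there, QH ⟂ GH, so Q = H + (0, 13.9) = (-46.00, 13.90). Since QF ⟂ FC (tangency), |QC| = √(13.9² + 38.5²) = 40.93 regardless of where F sits on A1. So C lies on both circle(G, 44.59) and circle(Q, 40.93); the above-GH intersection is C = (-15.91, 41.65). F is the foot of the tangent from C: F = (-33.67, 7.491).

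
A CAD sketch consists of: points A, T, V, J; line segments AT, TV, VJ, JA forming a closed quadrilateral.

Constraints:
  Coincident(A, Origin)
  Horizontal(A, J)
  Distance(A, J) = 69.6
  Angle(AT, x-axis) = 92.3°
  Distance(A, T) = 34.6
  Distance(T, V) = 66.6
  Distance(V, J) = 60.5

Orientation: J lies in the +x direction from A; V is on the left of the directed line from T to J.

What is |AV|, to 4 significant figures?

84.88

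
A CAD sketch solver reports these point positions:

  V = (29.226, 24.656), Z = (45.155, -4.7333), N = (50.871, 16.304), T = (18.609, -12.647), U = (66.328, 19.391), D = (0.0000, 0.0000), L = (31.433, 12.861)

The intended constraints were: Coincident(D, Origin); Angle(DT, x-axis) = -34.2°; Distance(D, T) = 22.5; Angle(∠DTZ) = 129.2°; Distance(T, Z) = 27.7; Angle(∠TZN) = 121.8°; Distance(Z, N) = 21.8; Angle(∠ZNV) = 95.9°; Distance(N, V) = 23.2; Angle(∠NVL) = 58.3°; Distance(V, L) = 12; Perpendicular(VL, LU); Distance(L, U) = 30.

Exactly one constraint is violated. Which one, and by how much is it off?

Distance(L, U) = 30 — off by 5.50.

D = (0.00, 0.00) ✓; DT at -34.20° ✓; |DT| = 22.50 ✓; ∠DTZ = 129.2° ✓; |TZ| = 27.70 ✓; ∠TZN = 121.8° ✓; |ZN| = 21.80 ✓; ∠ZNV = 95.90° ✓; |NV| = 23.20 ✓; ∠NVL = 58.30° ✓; |VL| = 12.00 ✓; ∠(VL, LU) = 90.00° ✓; |LU| = 35.50 ✗.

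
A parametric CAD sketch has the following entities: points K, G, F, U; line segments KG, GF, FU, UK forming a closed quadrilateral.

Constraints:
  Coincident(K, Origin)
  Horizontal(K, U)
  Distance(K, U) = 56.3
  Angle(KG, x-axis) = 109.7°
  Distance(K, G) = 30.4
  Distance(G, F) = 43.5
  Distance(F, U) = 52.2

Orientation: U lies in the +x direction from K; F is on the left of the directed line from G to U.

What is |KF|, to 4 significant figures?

54.17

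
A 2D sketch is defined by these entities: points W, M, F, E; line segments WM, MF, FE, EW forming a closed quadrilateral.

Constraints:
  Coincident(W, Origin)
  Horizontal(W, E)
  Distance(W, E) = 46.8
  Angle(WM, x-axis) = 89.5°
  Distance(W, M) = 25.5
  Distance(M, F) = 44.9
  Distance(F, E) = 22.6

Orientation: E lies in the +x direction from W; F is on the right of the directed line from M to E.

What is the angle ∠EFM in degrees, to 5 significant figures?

98.298°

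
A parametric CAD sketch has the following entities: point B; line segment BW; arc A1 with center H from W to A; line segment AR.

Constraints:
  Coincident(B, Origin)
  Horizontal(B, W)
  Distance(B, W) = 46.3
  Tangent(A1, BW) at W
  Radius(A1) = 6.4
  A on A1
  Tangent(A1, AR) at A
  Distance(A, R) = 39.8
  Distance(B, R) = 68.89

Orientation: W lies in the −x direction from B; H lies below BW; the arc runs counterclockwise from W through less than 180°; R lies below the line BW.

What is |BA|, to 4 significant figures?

53.12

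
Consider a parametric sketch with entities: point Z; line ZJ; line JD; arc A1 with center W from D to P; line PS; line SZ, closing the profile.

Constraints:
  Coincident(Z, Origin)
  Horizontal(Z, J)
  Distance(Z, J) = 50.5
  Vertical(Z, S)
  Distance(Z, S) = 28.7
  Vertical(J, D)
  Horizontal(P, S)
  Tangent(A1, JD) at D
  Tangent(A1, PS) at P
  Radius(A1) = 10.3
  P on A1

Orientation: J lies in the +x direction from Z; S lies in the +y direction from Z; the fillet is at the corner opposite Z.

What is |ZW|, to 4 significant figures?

44.21

ZS is vertical with |ZS| = 28.7 and S on the +y side, so S = (0.000, 28.70). The virtual corner opposite Z is at (50.50, 28.70). A1 meets JD tangentially, so WD is at right angles to JD and since A1 is tangent to PS there, WP ⟂ PS, with radius 10.3, so the center W sits 10.3 in from both sides at W = (40.20, 18.40). Then |ZW| = |W − Z| = 44.21.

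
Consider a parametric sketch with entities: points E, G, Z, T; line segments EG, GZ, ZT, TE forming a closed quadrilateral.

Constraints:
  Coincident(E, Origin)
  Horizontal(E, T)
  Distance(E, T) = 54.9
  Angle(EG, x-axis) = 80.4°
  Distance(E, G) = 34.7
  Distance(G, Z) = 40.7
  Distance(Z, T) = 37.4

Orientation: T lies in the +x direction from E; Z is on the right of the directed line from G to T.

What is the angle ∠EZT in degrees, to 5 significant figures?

158.10°

Checks: |GZ| = 40.70 ✓; |ZT| = 37.40 ✓.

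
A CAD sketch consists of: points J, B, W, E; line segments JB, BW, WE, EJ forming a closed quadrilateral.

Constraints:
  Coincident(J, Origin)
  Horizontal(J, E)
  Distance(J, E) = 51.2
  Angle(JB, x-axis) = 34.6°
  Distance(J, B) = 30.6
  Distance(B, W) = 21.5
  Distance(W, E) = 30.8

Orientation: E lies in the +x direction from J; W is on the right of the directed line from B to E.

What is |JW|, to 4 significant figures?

20.93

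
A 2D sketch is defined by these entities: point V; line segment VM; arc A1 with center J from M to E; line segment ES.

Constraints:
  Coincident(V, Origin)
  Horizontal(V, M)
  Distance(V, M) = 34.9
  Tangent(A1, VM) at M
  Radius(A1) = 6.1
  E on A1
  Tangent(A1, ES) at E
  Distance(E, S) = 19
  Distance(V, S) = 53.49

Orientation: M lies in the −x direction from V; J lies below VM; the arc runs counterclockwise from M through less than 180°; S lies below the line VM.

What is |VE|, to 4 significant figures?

40.24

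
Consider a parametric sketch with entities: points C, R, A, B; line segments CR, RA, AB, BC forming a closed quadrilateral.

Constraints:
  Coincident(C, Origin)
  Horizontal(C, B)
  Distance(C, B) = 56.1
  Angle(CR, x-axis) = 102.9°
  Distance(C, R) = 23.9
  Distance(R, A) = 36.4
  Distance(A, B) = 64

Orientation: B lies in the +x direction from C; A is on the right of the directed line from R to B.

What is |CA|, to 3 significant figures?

14.6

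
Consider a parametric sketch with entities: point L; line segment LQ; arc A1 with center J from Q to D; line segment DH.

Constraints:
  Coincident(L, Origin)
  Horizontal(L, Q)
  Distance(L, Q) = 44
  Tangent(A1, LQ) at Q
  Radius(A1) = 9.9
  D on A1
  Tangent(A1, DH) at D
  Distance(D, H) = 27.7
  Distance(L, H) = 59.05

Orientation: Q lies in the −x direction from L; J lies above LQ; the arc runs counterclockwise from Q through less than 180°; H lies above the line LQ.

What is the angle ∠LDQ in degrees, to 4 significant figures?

104.2°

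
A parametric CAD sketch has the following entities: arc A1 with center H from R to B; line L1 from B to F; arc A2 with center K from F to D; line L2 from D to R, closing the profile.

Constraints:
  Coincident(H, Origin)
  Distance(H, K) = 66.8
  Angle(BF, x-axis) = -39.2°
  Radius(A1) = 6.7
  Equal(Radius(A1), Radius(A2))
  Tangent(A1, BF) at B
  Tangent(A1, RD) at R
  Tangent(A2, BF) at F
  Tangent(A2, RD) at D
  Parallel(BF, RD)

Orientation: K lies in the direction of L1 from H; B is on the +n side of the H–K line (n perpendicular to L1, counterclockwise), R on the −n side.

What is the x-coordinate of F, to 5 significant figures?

56.001

Tangency of A1 to both parallel lines with radius 6.7 puts B and R at H ± 6.7·n: B = (4.2346, 5.1921), R = (-4.2346, -5.1921). Equal radii place F and D the same way about K: F = K + 6.7·n = (56.001, -37.027), D = K − 6.7·n = (47.532, -47.412). So F.x = 56.001.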